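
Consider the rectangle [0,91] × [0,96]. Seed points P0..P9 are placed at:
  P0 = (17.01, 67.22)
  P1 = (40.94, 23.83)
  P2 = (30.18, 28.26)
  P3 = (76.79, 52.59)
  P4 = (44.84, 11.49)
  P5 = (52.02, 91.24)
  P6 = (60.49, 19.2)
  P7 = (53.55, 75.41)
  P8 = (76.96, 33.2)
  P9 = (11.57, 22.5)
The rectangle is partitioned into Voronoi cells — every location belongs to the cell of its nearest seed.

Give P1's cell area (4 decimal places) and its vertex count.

Area of P1's cell: 460.3100 (6 vertices)

1. box [0,91]×[0,96]: [(0, 0) (91, 0) (91, 96) (0, 96)]
2. ⊥bis P1·P0 via (28.975,45.525): [(0, 29.545) (0, 0) (91, 0) (91, 79.7324)]  |A|=4972.1213
3. ⊥bis P1·P2 via (35.56,26.045): [(47.8706, 55.9461) (24.837, 0) (91, 0) (91, 79.7324)]  |A|=3570.186
4. ⊥bis P1·P3 via (58.865,38.21): [(46.7738, 53.282) (24.837, 0) (89.5183, 0)]  |A|=1723.1738
5. ⊥bis P1·P4 via (42.89,17.66): [(68.7853, 25.8441) (46.7738, 53.282) (30.495, 13.7426)]  |A|=658.4899
6. ⊥bis P1·P5 via (46.48,57.535): [(68.7853, 25.8441) (46.7738, 53.282) (30.495, 13.7426)]  |A|=658.4899
7. ⊥bis P1·P6 via (50.715,21.515): [(50.3612, 20.0213) (55.6253, 42.2484) (46.7738, 53.282) (30.495, 13.7426)]  |A|=469.0582
8. ⊥bis P1·P7 via (47.245,49.62): [(50.3612, 20.0213) (55.6253, 42.2484) (50.3133, 48.8699) (45.447, 50.0596) (30.495, 13.7426)]  |A|=460.4284
9. ⊥bis P1·P8 via (58.95,28.515): [(50.3612, 20.0213) (55.5072, 41.7498) (55.2586, 42.7055) (50.3133, 48.8699) (45.447, 50.0596) (30.495, 13.7426)]  |A|=460.31
10. ⊥bis P1·P9 via (26.255,23.165): [(50.3612, 20.0213) (55.5072, 41.7498) (55.2586, 42.7055) (50.3133, 48.8699) (45.447, 50.0596) (30.495, 13.7426)]  |A|=460.31
11. canonical 6-gon: [(50.3612, 20.0213) (55.5072, 41.7498) (55.2586, 42.7055) (50.3133, 48.8699) (45.447, 50.0596) (30.495, 13.7426)]
12. shoelace: 460.31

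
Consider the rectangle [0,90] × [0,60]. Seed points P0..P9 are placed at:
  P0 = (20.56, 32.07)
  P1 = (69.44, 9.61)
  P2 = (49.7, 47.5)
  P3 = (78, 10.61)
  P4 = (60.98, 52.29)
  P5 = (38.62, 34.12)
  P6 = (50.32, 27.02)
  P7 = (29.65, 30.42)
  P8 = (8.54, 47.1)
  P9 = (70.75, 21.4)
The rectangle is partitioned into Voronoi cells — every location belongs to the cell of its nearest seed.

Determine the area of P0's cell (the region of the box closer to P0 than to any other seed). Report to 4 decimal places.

Area of P0's cell: 893.3748

1. box [0,90]×[0,60]: [(0, 0) (90, 0) (90, 60) (0, 60)]
2. ⊥bis P0·P1 via (45,20.84): [(0, 0) (35.4242, 0) (62.9937, 60) (0, 60)]  |A|=2952.5372
3. ⊥bis P0·P2 via (35.13,39.785): [(0, 0) (35.4242, 0) (45.0751, 21.0034) (24.4259, 60) (0, 60)]  |A|=2200.5303
4. ⊥bis P0·P3 via (49.28,21.34): [(0, 0) (35.4242, 0) (45.0751, 21.0034) (24.4259, 60) (0, 60)]  |A|=2200.5303
5. ⊥bis P0·P4 via (40.77,42.18): [(0, 0) (35.4242, 0) (45.0751, 21.0034) (24.4259, 60) (0, 60)]  |A|=2200.5303
6. ⊥bis P0·P5 via (29.59,33.095): [(0, 0) (33.3466, 0) (27.1118, 54.9277) (24.4259, 60) (0, 60)]  |A|=1791.1273
7. ⊥bis P0·P6 via (35.44,29.545): [(0, 0) (30.4265, 0) (32.1762, 10.3112) (27.1118, 54.9277) (24.4259, 60) (0, 60)]  |A|=1776.0722
8. ⊥bis P0·P7 via (25.105,31.245): [(0, 0) (19.4335, 0) (27.9936, 47.1587) (27.1118, 54.9277) (24.4259, 60) (0, 60)]  |A|=1463.064
9. ⊥bis P0·P8 via (14.55,39.585): [(0, 27.9489) (0, 0) (19.4335, 0) (27.9936, 47.1587) (27.6629, 50.0719)]  |A|=893.3748
10. ⊥bis P0·P9 via (45.655,26.735): [(0, 27.9489) (0, 0) (19.4335, 0) (27.9936, 47.1587) (27.6629, 50.0719)]  |A|=893.3748
11. canonical 5-gon: [(0, 27.9489) (0, 0) (19.4335, 0) (27.9936, 47.1587) (27.6629, 50.0719)]
12. shoelace: 893.3748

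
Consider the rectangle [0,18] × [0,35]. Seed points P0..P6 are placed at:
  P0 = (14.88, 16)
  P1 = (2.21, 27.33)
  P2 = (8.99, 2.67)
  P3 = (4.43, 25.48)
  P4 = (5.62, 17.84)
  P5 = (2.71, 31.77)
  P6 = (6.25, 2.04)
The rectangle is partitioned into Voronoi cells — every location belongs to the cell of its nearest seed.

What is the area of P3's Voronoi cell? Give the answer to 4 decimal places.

Area of P3's cell: 105.5183

1. box [0,18]×[0,35]: [(0, 0) (18, 0) (18, 35) (0, 35)]
2. ⊥bis P3·P0 via (9.655,20.74): [(0, 10.0971) (18, 29.9389) (18, 35) (0, 35)]  |A|=269.6764
3. ⊥bis P3·P1 via (3.32,26.405): [(0, 22.421) (0, 10.0971) (18, 29.9389) (18, 35) (10.4825, 35)]  |A|=203.7467
4. ⊥bis P3·P2 via (6.71,14.075): [(0, 22.421) (0, 12.7336) (2.9216, 13.3177) (18, 29.9389) (18, 35) (10.4825, 35)]  |A|=199.8953
5. ⊥bis P3·P4 via (5.025,21.66): [(0, 22.421) (0, 20.8773) (11.3888, 22.6512) (18, 29.9389) (18, 35) (10.4825, 35)]  |A|=142.3597
6. ⊥bis P3·P5 via (3.57,28.625): [(5.6422, 29.1916) (0, 22.421) (0, 20.8773) (11.3888, 22.6512) (18, 29.9389) (18, 32.5709)]  |A|=105.5183
7. ⊥bis P3·P6 via (5.34,13.76): [(5.6422, 29.1916) (0, 22.421) (0, 20.8773) (11.3888, 22.6512) (18, 29.9389) (18, 32.5709)]  |A|=105.5183
8. canonical 6-gon: [(5.6422, 29.1916) (0, 22.421) (0, 20.8773) (11.3888, 22.6512) (18, 29.9389) (18, 32.5709)]
9. shoelace: 105.5183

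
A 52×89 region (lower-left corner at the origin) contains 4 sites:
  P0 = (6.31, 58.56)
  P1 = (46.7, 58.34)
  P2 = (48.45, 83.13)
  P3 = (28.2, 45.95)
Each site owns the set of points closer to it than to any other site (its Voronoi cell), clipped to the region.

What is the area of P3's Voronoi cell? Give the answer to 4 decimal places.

1. box [0,52]×[0,89]: [(0, 0) (52, 0) (52, 89) (0, 89)]
2. ⊥bis P3·P0 via (17.255,52.255): [(0, 22.3016) (0, 0) (52, 0) (52, 89) (38.4224, 89)]  |A|=3346.6442
3. ⊥bis P3·P1 via (37.45,52.145): [(26.5592, 68.4064) (0, 22.3016) (0, 0) (52, 0) (52, 30.4198)]  |A|=2461.6763
4. ⊥bis P3·P2 via (38.325,64.54): [(26.5592, 68.4064) (0, 22.3016) (0, 0) (52, 0) (52, 30.4198)]  |A|=2461.6763
5. canonical 5-gon: [(26.5592, 68.4064) (0, 22.3016) (0, 0) (52, 0) (52, 30.4198)]
6. shoelace: 2461.6763

Area of P3's cell: 2461.6763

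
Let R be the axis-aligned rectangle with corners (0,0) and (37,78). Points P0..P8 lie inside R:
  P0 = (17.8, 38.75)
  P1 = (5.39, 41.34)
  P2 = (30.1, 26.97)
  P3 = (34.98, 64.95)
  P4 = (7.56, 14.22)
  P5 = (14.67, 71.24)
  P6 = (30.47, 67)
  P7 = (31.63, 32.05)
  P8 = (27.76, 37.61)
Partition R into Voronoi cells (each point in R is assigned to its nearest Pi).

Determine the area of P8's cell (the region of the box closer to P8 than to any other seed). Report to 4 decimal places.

Area of P8's cell: 226.2188

1. box [0,37]×[0,78]: [(0, 0) (37, 0) (37, 78) (0, 78)]
2. ⊥bis P8·P0 via (22.78,38.18): [(18.41, 0) (37, 0) (37, 78) (27.3377, 78)]  |A|=1101.8393
3. ⊥bis P8·P1 via (16.575,39.475): [(18.41, 0) (37, 0) (37, 78) (27.3377, 78)]  |A|=1101.8393
4. ⊥bis P8·P2 via (28.93,32.29): [(21.9296, 30.7504) (37, 34.0648) (37, 78) (27.3377, 78)]  |A|=559.3294
5. ⊥bis P8·P3 via (31.37,51.28): [(24.4874, 53.0976) (21.9296, 30.7504) (37, 34.0648) (37, 49.7932)]  |A|=262.5524
6. ⊥bis P8·P4 via (17.66,25.915): [(24.4874, 53.0976) (21.9296, 30.7504) (37, 34.0648) (37, 49.7932)]  |A|=262.5524
7. ⊥bis P8·P5 via (21.215,54.425): [(24.4874, 53.0976) (21.9296, 30.7504) (37, 34.0648) (37, 49.7932)]  |A|=262.5524
8. ⊥bis P8·P6 via (29.115,52.305): [(26.6161, 52.5354) (24.446, 52.7355) (21.9296, 30.7504) (37, 34.0648) (37, 49.7932)]  |A|=262.1555
9. ⊥bis P8·P7 via (29.695,34.83): [(26.6161, 52.5354) (24.446, 52.7355) (21.9296, 30.7504) (24.7136, 31.3627) (37, 39.9146) (37, 49.7932)]  |A|=226.2188
10. canonical 6-gon: [(26.6161, 52.5354) (24.446, 52.7355) (21.9296, 30.7504) (24.7136, 31.3627) (37, 39.9146) (37, 49.7932)]
11. shoelace: 226.2188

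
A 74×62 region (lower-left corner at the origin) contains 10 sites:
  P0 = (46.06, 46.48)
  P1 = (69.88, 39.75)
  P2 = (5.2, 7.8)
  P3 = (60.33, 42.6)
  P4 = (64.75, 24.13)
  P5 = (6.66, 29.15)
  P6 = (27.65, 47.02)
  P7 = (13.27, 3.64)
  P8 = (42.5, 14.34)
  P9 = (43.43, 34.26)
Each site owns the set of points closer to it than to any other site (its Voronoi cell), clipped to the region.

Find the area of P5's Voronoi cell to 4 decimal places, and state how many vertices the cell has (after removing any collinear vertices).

Area of P5's cell: 625.5401 (6 vertices)

1. box [0,74]×[0,62]: [(0, 0) (74, 0) (74, 62) (0, 62)]
2. ⊥bis P5·P0 via (26.36,37.815): [(0, 0) (42.9928, 0) (15.7223, 62) (0, 62)]  |A|=1820.1689
3. ⊥bis P5·P1 via (38.27,34.45): [(0, 0) (42.9928, 0) (15.7223, 62) (0, 62)]  |A|=1820.1689
4. ⊥bis P5·P2 via (5.93,18.475): [(0, 18.8805) (35.764, 16.4348) (15.7223, 62) (0, 62)]  |A|=1129.2573
5. ⊥bis P5·P3 via (33.495,35.875): [(0, 18.8805) (35.764, 16.4348) (15.7223, 62) (0, 62)]  |A|=1129.2573
6. ⊥bis P5·P4 via (35.705,26.64): [(0, 18.8805) (34.8286, 16.4988) (34.9776, 18.2228) (15.7223, 62) (0, 62)]  |A|=1128.4462
7. ⊥bis P5·P6 via (17.155,38.085): [(0, 58.2352) (0, 18.8805) (34.8286, 16.4988) (34.8935, 17.2495)]  |A|=699.7603
8. ⊥bis P5·P7 via (9.965,16.395): [(30.9842, 21.8414) (0, 58.2352) (0, 18.8805) (15.4736, 17.8224)]  |A|=648.9856
9. ⊥bis P5·P8 via (24.58,21.745): [(23.8567, 19.9945) (26.6995, 26.8741) (0, 58.2352) (0, 18.8805) (15.4736, 17.8224)]  |A|=627.0936
10. ⊥bis P5·P9 via (25.045,31.705): [(23.8567, 19.9945) (25.9638, 25.0937) (25.5246, 28.2541) (0, 58.2352) (0, 18.8805) (15.4736, 17.8224)]  |A|=625.5401
11. canonical 6-gon: [(23.8567, 19.9945) (25.9638, 25.0937) (25.5246, 28.2541) (0, 58.2352) (0, 18.8805) (15.4736, 17.8224)]
12. shoelace: 625.5401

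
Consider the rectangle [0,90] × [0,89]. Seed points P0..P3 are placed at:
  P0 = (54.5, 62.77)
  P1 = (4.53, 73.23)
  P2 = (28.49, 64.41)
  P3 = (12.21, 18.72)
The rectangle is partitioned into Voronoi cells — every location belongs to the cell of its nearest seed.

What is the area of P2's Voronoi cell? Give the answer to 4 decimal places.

Area of P2's cell: 1289.6921

1. box [0,90]×[0,89]: [(0, 0) (90, 0) (90, 89) (0, 89)]
2. ⊥bis P2·P0 via (41.495,63.59): [(0, 0) (37.4855, 0) (43.0972, 89) (0, 89)]  |A|=3585.9279
3. ⊥bis P2·P1 via (16.51,68.82): [(0, 23.9697) (0, 0) (37.4855, 0) (43.0972, 89) (23.9385, 89)]  |A|=2807.563
4. ⊥bis P2·P3 via (20.35,41.565): [(8.0857, 45.9349) (39.6722, 34.6802) (43.0972, 89) (23.9385, 89)]  |A|=1289.6921
5. canonical 4-gon: [(8.0857, 45.9349) (39.6722, 34.6802) (43.0972, 89) (23.9385, 89)]
6. shoelace: 1289.6921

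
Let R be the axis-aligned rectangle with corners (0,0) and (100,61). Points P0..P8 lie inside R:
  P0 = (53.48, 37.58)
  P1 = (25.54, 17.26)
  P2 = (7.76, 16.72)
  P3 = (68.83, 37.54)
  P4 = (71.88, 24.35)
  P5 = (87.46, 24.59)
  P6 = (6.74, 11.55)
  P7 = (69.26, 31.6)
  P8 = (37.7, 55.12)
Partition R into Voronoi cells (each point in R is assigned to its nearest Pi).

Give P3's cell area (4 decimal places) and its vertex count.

Area of P3's cell: 752.6064 (5 vertices)

1. box [0,100]×[0,61]: [(0, 0) (100, 0) (100, 61) (0, 61)]
2. ⊥bis P3·P0 via (61.155,37.56): [(61.0571, 0) (100, 0) (100, 61) (61.2161, 61)]  |A|=2370.6672
3. ⊥bis P3·P1 via (47.185,27.4): [(61.0571, 0) (100, 0) (100, 61) (61.2161, 61)]  |A|=2370.6672
4. ⊥bis P3·P2 via (38.295,27.13): [(61.0571, 0) (100, 0) (100, 61) (61.2161, 61)]  |A|=2370.6672
5. ⊥bis P3·P4 via (70.355,30.945): [(61.1322, 28.8124) (100, 37.8) (100, 61) (61.2161, 61)]  |A|=1075.0481
6. ⊥bis P3·P5 via (78.145,31.065): [(61.1322, 28.8124) (79.5375, 33.0683) (98.9533, 61) (61.2161, 61)]  |A|=823.0652
7. ⊥bis P3·P6 via (37.785,24.545): [(61.1322, 28.8124) (79.5375, 33.0683) (98.9533, 61) (61.2161, 61)]  |A|=823.0652
8. ⊥bis P3·P7 via (69.045,34.57): [(61.1457, 33.9982) (81.1926, 35.4494) (98.9533, 61) (61.2161, 61)]  |A|=752.7054
9. ⊥bis P3·P8 via (53.265,46.33): [(61.2145, 60.4067) (61.1457, 33.9982) (81.1926, 35.4494) (98.9533, 61) (61.5496, 61)]  |A|=752.6064
10. canonical 5-gon: [(61.2145, 60.4067) (61.1457, 33.9982) (81.1926, 35.4494) (98.9533, 61) (61.5496, 61)]
11. shoelace: 752.6064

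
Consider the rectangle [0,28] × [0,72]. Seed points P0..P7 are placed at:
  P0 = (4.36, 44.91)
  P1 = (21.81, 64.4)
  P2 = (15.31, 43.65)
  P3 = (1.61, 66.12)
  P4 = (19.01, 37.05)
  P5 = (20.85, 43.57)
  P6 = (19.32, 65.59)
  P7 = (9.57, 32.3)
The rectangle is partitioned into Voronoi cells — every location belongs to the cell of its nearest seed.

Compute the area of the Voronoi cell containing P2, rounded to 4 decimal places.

Area of P2's cell: 127.1806

1. box [0,28]×[0,72]: [(0, 0) (28, 0) (28, 72) (0, 72)]
2. ⊥bis P2·P0 via (9.835,44.28): [(4.7398, 0) (28, 0) (28, 72) (13.0247, 72)]  |A|=1376.4792
3. ⊥bis P2·P1 via (18.56,54.025): [(11.2209, 56.324) (4.7398, 0) (28, 0) (28, 51.0679)]  |A|=1083.4917
4. ⊥bis P2·P3 via (8.46,54.885): [(11.2209, 56.324) (4.7398, 0) (28, 0) (28, 51.0679)]  |A|=1083.4917
5. ⊥bis P2·P4 via (17.16,40.35): [(11.2209, 56.324) (8.8465, 35.6894) (28, 46.427) (28, 51.0679)]  |A|=223.8002
6. ⊥bis P2·P5 via (18.08,43.61): [(18.2319, 54.1278) (11.2209, 56.324) (8.8465, 35.6894) (18.04, 40.8434)]  |A|=135.5131
7. ⊥bis P2·P6 via (17.315,54.62): [(18.2319, 54.1278) (15.7439, 54.9072) (11.1544, 55.746) (8.8465, 35.6894) (18.04, 40.8434)]  |A|=134.1588
8. ⊥bis P2·P7 via (12.44,37.975): [(18.2319, 54.1278) (15.7439, 54.9072) (11.1544, 55.746) (9.2926, 39.5667) (12.6942, 37.8464) (18.04, 40.8434)]  |A|=127.1806
9. canonical 6-gon: [(18.2319, 54.1278) (15.7439, 54.9072) (11.1544, 55.746) (9.2926, 39.5667) (12.6942, 37.8464) (18.04, 40.8434)]
10. shoelace: 127.1806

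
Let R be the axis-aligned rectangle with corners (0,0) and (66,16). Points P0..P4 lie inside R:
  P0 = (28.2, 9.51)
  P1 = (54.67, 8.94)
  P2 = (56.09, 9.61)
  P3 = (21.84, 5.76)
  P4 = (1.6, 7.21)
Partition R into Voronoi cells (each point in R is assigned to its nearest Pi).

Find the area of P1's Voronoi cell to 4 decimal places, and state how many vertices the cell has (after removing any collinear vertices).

1. box [0,66]×[0,16]: [(0, 0) (66, 0) (66, 16) (0, 16)]
2. ⊥bis P1·P0 via (41.435,9.225): [(41.2364, 0) (66, 0) (66, 16) (41.5809, 16)]  |A|=393.4621
3. ⊥bis P1·P2 via (55.38,9.275): [(41.2364, 0) (59.7562, 0) (52.2069, 16) (41.5809, 16)]  |A|=233.1674
4. ⊥bis P1·P3 via (38.255,7.35): [(41.2364, 0) (59.7562, 0) (52.2069, 16) (41.5809, 16)]  |A|=233.1674
5. ⊥bis P1·P4 via (28.135,8.075): [(41.2364, 0) (59.7562, 0) (52.2069, 16) (41.5809, 16)]  |A|=233.1674
6. canonical 4-gon: [(41.2364, 0) (59.7562, 0) (52.2069, 16) (41.5809, 16)]
7. shoelace: 233.1674

Area of P1's cell: 233.1674 (4 vertices)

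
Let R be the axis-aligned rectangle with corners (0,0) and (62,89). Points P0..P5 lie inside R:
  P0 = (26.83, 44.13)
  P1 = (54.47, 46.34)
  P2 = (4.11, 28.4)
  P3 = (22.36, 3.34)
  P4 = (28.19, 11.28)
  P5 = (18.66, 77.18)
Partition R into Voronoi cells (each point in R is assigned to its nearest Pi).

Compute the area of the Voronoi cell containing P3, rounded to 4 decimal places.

1. box [0,62]×[0,89]: [(0, 0) (62, 0) (62, 89) (0, 89)]
2. ⊥bis P3·P0 via (24.595,23.735): [(0, 26.4303) (0, 0) (62, 0) (62, 19.6359)]  |A|=1428.0524
3. ⊥bis P3·P1 via (38.415,24.84): [(42.5262, 21.77) (0, 26.4303) (0, 0) (62, 0) (62, 7.228)]  |A|=1307.2377
4. ⊥bis P3·P2 via (13.235,15.87): [(42.5262, 21.77) (24.1081, 23.7884) (0, 6.2316) (0, 0) (62, 0) (62, 7.228)]  |A|=1063.7619
5. ⊥bis P3·P4 via (25.275,7.31): [(13.4268, 16.0097) (0, 6.2316) (0, 0) (35.2306, 0)]  |A|=323.8501
6. ⊥bis P3·P5 via (20.51,40.26): [(13.4268, 16.0097) (0, 6.2316) (0, 0) (35.2306, 0)]  |A|=323.8501
7. canonical 4-gon: [(13.4268, 16.0097) (0, 6.2316) (0, 0) (35.2306, 0)]
8. shoelace: 323.8501

Area of P3's cell: 323.8501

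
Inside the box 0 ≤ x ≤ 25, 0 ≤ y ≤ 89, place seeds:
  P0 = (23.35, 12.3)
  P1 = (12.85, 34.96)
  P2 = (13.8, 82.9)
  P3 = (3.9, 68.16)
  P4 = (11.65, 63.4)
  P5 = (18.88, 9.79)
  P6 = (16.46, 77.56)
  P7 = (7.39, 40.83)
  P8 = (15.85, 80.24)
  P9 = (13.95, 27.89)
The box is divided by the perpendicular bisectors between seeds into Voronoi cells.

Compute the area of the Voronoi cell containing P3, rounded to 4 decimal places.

Area of P3's cell: 168.6377

1. box [0,25]×[0,89]: [(0, 0) (25, 0) (25, 89) (0, 89)]
2. ⊥bis P3·P0 via (13.625,40.23): [(0, 35.4859) (25, 44.1907) (25, 89) (0, 89)]  |A|=1229.0429
3. ⊥bis P3·P1 via (8.375,51.56): [(0, 49.3023) (25, 56.0417) (25, 89) (0, 89)]  |A|=908.1997
4. ⊥bis P3·P2 via (8.85,75.53): [(0, 81.474) (0, 49.3023) (25, 56.0417) (25, 64.683)]  |A|=510.1624
5. ⊥bis P3·P4 via (7.775,65.78): [(12.3285, 73.1937) (0, 81.474) (0, 53.1211)]  |A|=174.7738
6. ⊥bis P3·P5 via (11.39,38.975): [(12.3285, 73.1937) (0, 81.474) (0, 53.1211)]  |A|=174.7738
7. ⊥bis P3·P6 via (10.18,72.86): [(11.2475, 71.4337) (7.5063, 76.4325) (0, 81.474) (0, 53.1211)]  |A|=168.7798
8. ⊥bis P3·P7 via (5.645,54.495): [(0.4352, 53.8297) (11.2475, 71.4337) (7.5063, 76.4325) (0, 81.474) (0, 53.7741)]  |A|=168.6377
9. ⊥bis P3·P8 via (9.875,74.2): [(0.4352, 53.8297) (11.2475, 71.4337) (7.5063, 76.4325) (0, 81.474) (0, 53.7741)]  |A|=168.6377
10. ⊥bis P3·P9 via (8.925,48.025): [(0.4352, 53.8297) (11.2475, 71.4337) (7.5063, 76.4325) (0, 81.474) (0, 53.7741)]  |A|=168.6377
11. canonical 5-gon: [(0.4352, 53.8297) (11.2475, 71.4337) (7.5063, 76.4325) (0, 81.474) (0, 53.7741)]
12. shoelace: 168.6377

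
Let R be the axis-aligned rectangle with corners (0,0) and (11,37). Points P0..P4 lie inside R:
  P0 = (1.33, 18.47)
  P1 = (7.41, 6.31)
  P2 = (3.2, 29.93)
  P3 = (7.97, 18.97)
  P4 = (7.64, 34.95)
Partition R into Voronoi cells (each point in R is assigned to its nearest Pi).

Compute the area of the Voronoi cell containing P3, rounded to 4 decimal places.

Area of P3's cell: 80.9196

1. box [0,11]×[0,37]: [(0, 0) (11, 0) (11, 37) (0, 37)]
2. ⊥bis P3·P0 via (4.65,18.72): [(6.0596, 0) (11, 0) (11, 37) (3.2735, 37)]  |A|=234.337
3. ⊥bis P3·P1 via (7.69,12.64): [(5.0992, 12.7546) (11, 12.4936) (11, 37) (3.2735, 37)]  |A|=165.9698
4. ⊥bis P3·P2 via (5.585,24.45): [(4.2619, 23.8742) (5.0992, 12.7546) (11, 12.4936) (11, 26.8067)]  |A|=80.9196
5. ⊥bis P3·P4 via (7.805,26.96): [(4.2619, 23.8742) (5.0992, 12.7546) (11, 12.4936) (11, 26.8067)]  |A|=80.9196
6. canonical 4-gon: [(4.2619, 23.8742) (5.0992, 12.7546) (11, 12.4936) (11, 26.8067)]
7. shoelace: 80.9196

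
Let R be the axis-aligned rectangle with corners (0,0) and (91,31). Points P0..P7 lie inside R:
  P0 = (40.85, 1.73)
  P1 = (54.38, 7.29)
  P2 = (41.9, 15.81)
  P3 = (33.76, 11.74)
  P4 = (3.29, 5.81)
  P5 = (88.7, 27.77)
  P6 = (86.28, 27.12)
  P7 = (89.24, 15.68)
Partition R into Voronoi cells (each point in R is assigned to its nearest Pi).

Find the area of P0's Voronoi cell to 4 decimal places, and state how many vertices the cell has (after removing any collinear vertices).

Area of P0's cell: 119.2397 (4 vertices)

1. box [0,91]×[0,31]: [(0, 0) (91, 0) (91, 31) (0, 31)]
2. ⊥bis P0·P1 via (47.615,4.51): [(0, 0) (49.4683, 0) (36.7292, 31) (0, 31)]  |A|=1336.0623
3. ⊥bis P0·P2 via (41.375,8.77): [(0, 11.8555) (0, 0) (49.4683, 0) (46.0063, 8.4246)]  |A|=481.0899
4. ⊥bis P0·P3 via (37.305,6.735): [(40.2921, 8.8508) (27.7962, 0) (49.4683, 0) (46.0063, 8.4246)]  |A|=119.2397
5. ⊥bis P0·P4 via (22.07,3.77): [(40.2921, 8.8508) (27.7962, 0) (49.4683, 0) (46.0063, 8.4246)]  |A|=119.2397
6. ⊥bis P0·P5 via (64.775,14.75): [(40.2921, 8.8508) (27.7962, 0) (49.4683, 0) (46.0063, 8.4246)]  |A|=119.2397
7. ⊥bis P0·P6 via (63.565,14.425): [(40.2921, 8.8508) (27.7962, 0) (49.4683, 0) (46.0063, 8.4246)]  |A|=119.2397
8. ⊥bis P0·P7 via (65.045,8.705): [(40.2921, 8.8508) (27.7962, 0) (49.4683, 0) (46.0063, 8.4246)]  |A|=119.2397
9. canonical 4-gon: [(40.2921, 8.8508) (27.7962, 0) (49.4683, 0) (46.0063, 8.4246)]
10. shoelace: 119.2397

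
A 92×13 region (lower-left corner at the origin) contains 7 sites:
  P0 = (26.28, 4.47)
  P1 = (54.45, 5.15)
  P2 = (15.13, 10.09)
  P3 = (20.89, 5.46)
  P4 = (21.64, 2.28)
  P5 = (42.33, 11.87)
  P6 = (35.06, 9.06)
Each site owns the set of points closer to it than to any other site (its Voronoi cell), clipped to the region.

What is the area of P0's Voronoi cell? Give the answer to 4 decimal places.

1. box [0,92]×[0,13]: [(0, 0) (92, 0) (92, 13) (0, 13)]
2. ⊥bis P0·P1 via (40.365,4.81): [(0, 0) (40.4811, 0) (40.1673, 13) (0, 13)]  |A|=524.2147
3. ⊥bis P0·P2 via (20.705,7.28): [(17.0356, 0) (40.4811, 0) (40.1673, 13) (23.5881, 13)]  |A|=260.1606
4. ⊥bis P0·P3 via (23.585,4.965): [(22.6731, 0) (40.4811, 0) (40.1673, 13) (25.0608, 13)]  |A|=213.9445
5. ⊥bis P0·P4 via (23.96,3.375): [(23.4798, 4.3924) (25.5529, 0) (40.4811, 0) (40.1673, 13) (25.0608, 13)]  |A|=207.6197
6. ⊥bis P0·P5 via (34.305,8.17): [(23.4798, 4.3924) (25.5529, 0) (38.0719, 0) (32.0781, 13) (25.0608, 13)]  |A|=139.3796
7. ⊥bis P0·P6 via (30.67,6.765): [(23.4798, 4.3924) (25.5529, 0) (34.2066, 0) (27.4105, 13) (25.0608, 13)]  |A|=83.916
8. canonical 5-gon: [(23.4798, 4.3924) (25.5529, 0) (34.2066, 0) (27.4105, 13) (25.0608, 13)]
9. shoelace: 83.916

Area of P0's cell: 83.9160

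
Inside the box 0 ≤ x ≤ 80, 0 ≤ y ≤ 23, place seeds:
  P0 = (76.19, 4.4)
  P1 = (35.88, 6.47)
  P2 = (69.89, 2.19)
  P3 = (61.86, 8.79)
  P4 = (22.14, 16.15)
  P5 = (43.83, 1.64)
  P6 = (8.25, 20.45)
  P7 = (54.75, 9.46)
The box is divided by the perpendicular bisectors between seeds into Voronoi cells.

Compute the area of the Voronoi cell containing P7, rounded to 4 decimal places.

1. box [0,80]×[0,23]: [(0, 0) (80, 0) (80, 23) (0, 23)]
2. ⊥bis P7·P0 via (65.47,6.93): [(0, 0) (63.8345, 0) (69.2626, 23) (0, 23)]  |A|=1530.6167
3. ⊥bis P7·P1 via (45.315,7.965): [(46.5771, 0) (63.8345, 0) (69.2626, 23) (42.9327, 23)]  |A|=501.2547
4. ⊥bis P7·P2 via (62.32,5.825): [(46.5771, 0) (59.5229, 0) (68.0018, 17.6574) (69.2626, 23) (42.9327, 23)]  |A|=463.1893
5. ⊥bis P7·P3 via (58.305,9.125): [(46.5771, 0) (57.4451, 0) (59.6125, 23) (42.9327, 23)]  |A|=316.8005
6. ⊥bis P7·P4 via (38.445,12.805): [(46.5771, 0) (57.4451, 0) (59.6125, 23) (42.9327, 23)]  |A|=316.8005
7. ⊥bis P7·P5 via (49.29,5.55): [(44.677, 11.9918) (53.2645, 0) (57.4451, 0) (59.6125, 23) (42.9327, 23)]  |A|=276.7038
8. ⊥bis P7·P6 via (31.5,14.955): [(44.677, 11.9918) (53.2645, 0) (57.4451, 0) (59.6125, 23) (42.9327, 23)]  |A|=276.7038
9. canonical 5-gon: [(44.677, 11.9918) (53.2645, 0) (57.4451, 0) (59.6125, 23) (42.9327, 23)]
10. shoelace: 276.7038

Area of P7's cell: 276.7038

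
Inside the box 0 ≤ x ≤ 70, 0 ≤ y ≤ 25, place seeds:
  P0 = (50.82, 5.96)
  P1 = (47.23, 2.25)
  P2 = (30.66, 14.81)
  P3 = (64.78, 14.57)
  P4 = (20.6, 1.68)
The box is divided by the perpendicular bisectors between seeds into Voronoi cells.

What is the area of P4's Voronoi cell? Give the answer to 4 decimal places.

Area of P4's cell: 499.6051

1. box [0,70]×[0,25]: [(0, 0) (70, 0) (70, 25) (0, 25)]
2. ⊥bis P4·P0 via (35.71,3.82): [(0, 0) (36.251, 0) (32.7103, 25) (0, 25)]  |A|=862.0167
3. ⊥bis P4·P1 via (33.915,1.965): [(0, 0) (33.9571, 0) (33.5486, 19.0808) (32.7103, 25) (0, 25)]  |A|=840.1315
4. ⊥bis P4·P2 via (25.63,8.245): [(0, 0) (33.9571, 0) (33.9165, 1.896) (3.7619, 25) (0, 25)]  |A|=499.6051
5. ⊥bis P4·P3 via (42.69,8.125): [(0, 0) (33.9571, 0) (33.9165, 1.896) (3.7619, 25) (0, 25)]  |A|=499.6051
6. canonical 5-gon: [(0, 0) (33.9571, 0) (33.9165, 1.896) (3.7619, 25) (0, 25)]
7. shoelace: 499.6051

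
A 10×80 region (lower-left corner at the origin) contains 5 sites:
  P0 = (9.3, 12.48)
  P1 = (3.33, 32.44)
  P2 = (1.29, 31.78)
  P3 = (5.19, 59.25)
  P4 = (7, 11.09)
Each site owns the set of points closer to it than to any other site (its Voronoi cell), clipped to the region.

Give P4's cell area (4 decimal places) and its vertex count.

1. box [0,10]×[0,80]: [(0, 0) (10, 0) (10, 80) (0, 80)]
2. ⊥bis P4·P0 via (8.15,11.785): [(0, 25.2706) (0, 0) (10, 0) (10, 8.7238)]  |A|=169.9723
3. ⊥bis P4·P1 via (5.165,21.765): [(2.4053, 21.2906) (0, 20.8772) (0, 0) (10, 0) (10, 8.7238)]  |A|=164.6885
4. ⊥bis P4·P2 via (4.145,21.435): [(2.5792, 21.0029) (0, 20.2911) (0, 0) (10, 0) (10, 8.7238)]  |A|=163.5507
5. ⊥bis P4·P3 via (6.095,35.17): [(2.5792, 21.0029) (0, 20.2911) (0, 0) (10, 0) (10, 8.7238)]  |A|=163.5507
6. canonical 5-gon: [(2.5792, 21.0029) (0, 20.2911) (0, 0) (10, 0) (10, 8.7238)]
7. shoelace: 163.5507

Area of P4's cell: 163.5507 (5 vertices)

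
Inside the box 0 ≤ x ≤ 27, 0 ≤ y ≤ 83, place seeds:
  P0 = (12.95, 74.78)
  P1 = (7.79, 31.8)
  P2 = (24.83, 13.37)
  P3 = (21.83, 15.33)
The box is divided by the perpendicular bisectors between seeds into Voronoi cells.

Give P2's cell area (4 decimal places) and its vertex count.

Area of P2's cell: 130.2403 (3 vertices)

1. box [0,27]×[0,83]: [(0, 0) (27, 0) (27, 83) (0, 83)]
2. ⊥bis P2·P0 via (18.89,44.075): [(0, 40.4207) (0, 0) (27, 0) (27, 45.6439)]  |A|=1161.8717
3. ⊥bis P2·P1 via (16.31,22.585): [(0, 7.5051) (0, 0) (27, 0) (27, 32.4688)]  |A|=539.6472
4. ⊥bis P2·P3 via (23.33,14.35): [(13.9547, 0) (27, 0) (27, 19.9673)]  |A|=130.2403
5. canonical 3-gon: [(13.9547, 0) (27, 0) (27, 19.9673)]
6. shoelace: 130.2403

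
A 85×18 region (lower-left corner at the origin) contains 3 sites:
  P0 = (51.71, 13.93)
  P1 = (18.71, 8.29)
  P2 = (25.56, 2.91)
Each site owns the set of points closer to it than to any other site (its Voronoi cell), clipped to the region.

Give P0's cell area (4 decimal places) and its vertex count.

Area of P0's cell: 838.9696 (4 vertices)

1. box [0,85]×[0,18]: [(0, 0) (85, 0) (85, 18) (0, 18)]
2. ⊥bis P0·P1 via (35.21,11.11): [(37.1088, 0) (85, 0) (85, 18) (34.0324, 18)]  |A|=889.7289
3. ⊥bis P0·P2 via (38.635,8.42): [(42.1833, 0) (85, 0) (85, 18) (34.5978, 18)]  |A|=838.9696
4. canonical 4-gon: [(42.1833, 0) (85, 0) (85, 18) (34.5978, 18)]
5. shoelace: 838.9696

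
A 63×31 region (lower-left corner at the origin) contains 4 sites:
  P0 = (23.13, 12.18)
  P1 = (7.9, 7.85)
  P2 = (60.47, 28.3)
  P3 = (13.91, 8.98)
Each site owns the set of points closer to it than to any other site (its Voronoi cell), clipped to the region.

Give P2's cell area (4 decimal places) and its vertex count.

1. box [0,63]×[0,31]: [(0, 0) (63, 0) (63, 31) (0, 31)]
2. ⊥bis P2·P0 via (41.8,20.24): [(50.5378, 0) (63, 0) (63, 31) (37.1548, 31)]  |A|=593.7647
3. ⊥bis P2·P1 via (34.185,18.075): [(50.5378, 0) (63, 0) (63, 31) (37.1548, 31)]  |A|=593.7647
4. ⊥bis P2·P3 via (37.19,18.64): [(50.5378, 0) (63, 0) (63, 31) (37.1548, 31)]  |A|=593.7647
5. canonical 4-gon: [(50.5378, 0) (63, 0) (63, 31) (37.1548, 31)]
6. shoelace: 593.7647

Area of P2's cell: 593.7647 (4 vertices)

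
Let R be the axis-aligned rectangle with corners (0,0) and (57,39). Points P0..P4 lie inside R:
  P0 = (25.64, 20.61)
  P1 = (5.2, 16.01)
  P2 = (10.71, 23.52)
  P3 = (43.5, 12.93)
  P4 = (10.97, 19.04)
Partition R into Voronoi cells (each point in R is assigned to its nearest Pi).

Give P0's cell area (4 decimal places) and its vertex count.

Area of P0's cell: 633.5876 (5 vertices)

1. box [0,57]×[0,39]: [(0, 0) (57, 0) (57, 39) (0, 39)]
2. ⊥bis P0·P1 via (15.42,18.31): [(19.5406, 0) (57, 0) (57, 39) (10.7637, 39)]  |A|=1632.0645
3. ⊥bis P0·P2 via (18.175,22.065): [(16.5042, 13.4926) (19.5406, 0) (57, 0) (57, 39) (21.4758, 39)]  |A|=1495.4461
4. ⊥bis P0·P3 via (34.57,16.77): [(16.5042, 13.4926) (19.5406, 0) (27.3587, 0) (44.1291, 39) (21.4758, 39)]  |A|=666.4594
5. ⊥bis P0·P4 via (18.305,19.825): [(18.1042, 21.7016) (20.4267, 0) (27.3587, 0) (44.1291, 39) (21.4758, 39)]  |A|=633.5876
6. canonical 5-gon: [(18.1042, 21.7016) (20.4267, 0) (27.3587, 0) (44.1291, 39) (21.4758, 39)]
7. shoelace: 633.5876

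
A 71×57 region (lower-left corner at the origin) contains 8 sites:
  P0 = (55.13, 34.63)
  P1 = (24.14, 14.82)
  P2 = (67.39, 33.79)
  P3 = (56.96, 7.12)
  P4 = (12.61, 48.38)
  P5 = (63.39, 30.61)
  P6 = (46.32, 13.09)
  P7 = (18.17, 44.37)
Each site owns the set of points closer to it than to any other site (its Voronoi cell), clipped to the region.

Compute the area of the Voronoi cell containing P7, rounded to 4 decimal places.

Area of P7's cell: 690.9173

1. box [0,71]×[0,57]: [(0, 0) (71, 0) (71, 57) (0, 57)]
2. ⊥bis P7·P0 via (36.65,39.5): [(0, 0) (26.2406, 0) (41.2617, 57) (0, 57)]  |A|=1923.8179
3. ⊥bis P7·P1 via (21.155,29.595): [(0, 25.321) (34.7643, 32.3445) (41.2617, 57) (0, 57)]  |A|=1059.3132
4. ⊥bis P7·P2 via (42.78,39.08): [(0, 25.321) (34.7643, 32.3445) (41.2617, 57) (0, 57)]  |A|=1059.3132
5. ⊥bis P7·P3 via (37.565,25.745): [(0, 25.321) (34.7643, 32.3445) (41.2617, 57) (0, 57)]  |A|=1059.3132
6. ⊥bis P7·P4 via (15.39,46.375): [(0.2404, 25.3696) (34.7643, 32.3445) (41.2617, 57) (23.053, 57)]  |A|=690.9173
7. ⊥bis P7·P5 via (40.78,37.49): [(0.2404, 25.3696) (34.7643, 32.3445) (41.2617, 57) (23.053, 57)]  |A|=690.9173
8. ⊥bis P7·P6 via (32.245,28.73): [(0.2404, 25.3696) (34.7643, 32.3445) (41.2617, 57) (23.053, 57)]  |A|=690.9173
9. canonical 4-gon: [(0.2404, 25.3696) (34.7643, 32.3445) (41.2617, 57) (23.053, 57)]
10. shoelace: 690.9173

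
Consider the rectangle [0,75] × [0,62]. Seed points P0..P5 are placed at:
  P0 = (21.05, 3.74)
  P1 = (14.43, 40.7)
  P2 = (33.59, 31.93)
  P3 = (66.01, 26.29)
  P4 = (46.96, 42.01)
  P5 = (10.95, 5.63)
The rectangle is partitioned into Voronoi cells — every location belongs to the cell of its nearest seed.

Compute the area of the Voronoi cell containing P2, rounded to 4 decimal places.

1. box [0,75]×[0,62]: [(0, 0) (75, 0) (75, 62) (0, 62)]
2. ⊥bis P2·P0 via (27.32,17.835): [(0, 29.988) (67.4132, 0) (75, 0) (75, 62) (0, 62)]  |A|=3639.2069
3. ⊥bis P2·P1 via (24.01,36.315): [(17.5422, 22.1846) (67.4132, 0) (75, 0) (75, 62) (35.7667, 62)]  |A|=2646.3947
4. ⊥bis P2·P3 via (49.8,29.11): [(17.5422, 22.1846) (46.3647, 9.3632) (55.5218, 62) (35.7667, 62)]  |A|=1210.5462
5. ⊥bis P2·P4 via (40.275,36.97): [(30.341, 50.1464) (17.5422, 22.1846) (46.3647, 9.3632) (49.1252, 25.2312)]  |A|=668.4384
6. ⊥bis P2·P5 via (22.27,18.78): [(30.341, 50.1464) (17.7606, 22.6618) (19.1415, 21.4731) (46.3647, 9.3632) (49.1252, 25.2312)]  |A|=667.979
7. canonical 5-gon: [(30.341, 50.1464) (17.7606, 22.6618) (19.1415, 21.4731) (46.3647, 9.3632) (49.1252, 25.2312)]
8. shoelace: 667.979

Area of P2's cell: 667.9790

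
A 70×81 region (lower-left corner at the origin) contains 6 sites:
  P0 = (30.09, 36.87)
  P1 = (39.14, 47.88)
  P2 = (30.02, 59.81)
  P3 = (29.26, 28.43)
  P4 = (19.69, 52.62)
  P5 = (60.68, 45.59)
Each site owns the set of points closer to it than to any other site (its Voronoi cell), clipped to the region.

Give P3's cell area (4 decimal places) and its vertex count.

1. box [0,70]×[0,81]: [(0, 0) (70, 0) (70, 81) (0, 81)]
2. ⊥bis P3·P0 via (29.675,32.65): [(0, 35.5683) (0, 0) (70, 0) (70, 28.6844)]  |A|=2248.8433
3. ⊥bis P3·P1 via (34.2,38.155): [(48.7254, 30.7766) (0, 35.5683) (0, 0) (70, 0) (70, 19.9697)]  |A|=2156.1424
4. ⊥bis P3·P2 via (29.64,44.12): [(48.7254, 30.7766) (0, 35.5683) (0, 0) (70, 0) (70, 19.9697)]  |A|=2156.1424
5. ⊥bis P3·P4 via (24.475,40.525): [(48.7254, 30.7766) (9.5676, 34.6274) (0, 30.8422) (0, 0) (70, 0) (70, 19.9697)]  |A|=2133.5339
6. ⊥bis P3·P5 via (44.97,37.01): [(48.3545, 30.813) (9.5676, 34.6274) (0, 30.8422) (0, 0) (65.183, 0)]  |A|=1841.5767
7. canonical 5-gon: [(48.3545, 30.813) (9.5676, 34.6274) (0, 30.8422) (0, 0) (65.183, 0)]
8. shoelace: 1841.5767

Area of P3's cell: 1841.5767 (5 vertices)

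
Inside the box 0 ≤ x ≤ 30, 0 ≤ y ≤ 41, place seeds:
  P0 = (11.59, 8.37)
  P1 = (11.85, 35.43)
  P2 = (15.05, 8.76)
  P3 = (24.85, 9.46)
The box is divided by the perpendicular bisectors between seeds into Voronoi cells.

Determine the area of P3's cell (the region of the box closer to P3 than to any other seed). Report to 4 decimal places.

1. box [0,30]×[0,41]: [(0, 0) (30, 0) (30, 41) (0, 41)]
2. ⊥bis P3·P0 via (18.22,8.915): [(18.9528, 0) (30, 0) (30, 41) (15.5825, 41)]  |A|=522.0248
3. ⊥bis P3·P1 via (18.35,22.445): [(17.1569, 21.8478) (18.9528, 0) (30, 0) (30, 28.2767)]  |A|=302.2584
4. ⊥bis P3·P2 via (19.95,9.11): [(18.9751, 22.7579) (20.6007, 0) (30, 0) (30, 28.2767)]  |A|=262.8275
5. canonical 4-gon: [(18.9751, 22.7579) (20.6007, 0) (30, 0) (30, 28.2767)]
6. shoelace: 262.8275

Area of P3's cell: 262.8275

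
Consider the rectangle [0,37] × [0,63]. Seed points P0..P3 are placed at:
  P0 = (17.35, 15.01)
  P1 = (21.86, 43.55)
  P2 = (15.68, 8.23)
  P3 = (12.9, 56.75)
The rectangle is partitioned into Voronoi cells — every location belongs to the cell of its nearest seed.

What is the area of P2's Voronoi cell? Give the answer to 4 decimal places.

1. box [0,37]×[0,63]: [(0, 0) (37, 0) (37, 63) (0, 63)]
2. ⊥bis P2·P0 via (16.515,11.62): [(0, 15.6879) (0, 0) (37, 0) (37, 6.5743)]  |A|=411.8496
3. ⊥bis P2·P1 via (18.77,25.89): [(0, 15.6879) (0, 0) (37, 0) (37, 6.5743)]  |A|=411.8496
4. ⊥bis P2·P3 via (14.29,32.49): [(0, 15.6879) (0, 0) (37, 0) (37, 6.5743)]  |A|=411.8496
5. canonical 4-gon: [(0, 15.6879) (0, 0) (37, 0) (37, 6.5743)]
6. shoelace: 411.8496

Area of P2's cell: 411.8496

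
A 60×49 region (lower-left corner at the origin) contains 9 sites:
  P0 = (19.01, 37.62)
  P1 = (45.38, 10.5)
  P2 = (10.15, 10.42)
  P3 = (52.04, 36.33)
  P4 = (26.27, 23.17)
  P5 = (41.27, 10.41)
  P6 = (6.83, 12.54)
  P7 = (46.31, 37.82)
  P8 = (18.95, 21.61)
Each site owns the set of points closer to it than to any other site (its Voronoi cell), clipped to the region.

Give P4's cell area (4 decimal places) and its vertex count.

Area of P4's cell: 289.1580 (4 vertices)

1. box [0,60]×[0,49]: [(0, 0) (60, 0) (60, 49) (0, 49)]
2. ⊥bis P4·P0 via (22.64,30.395): [(0, 19.0202) (0, 0) (60, 0) (60, 49) (59.6706, 49)]  |A|=2045.5424
3. ⊥bis P4·P1 via (35.825,16.835): [(55.8917, 47.1014) (0, 19.0202) (0, 0) (24.6633, 0)]  |A|=1112.3739
4. ⊥bis P4·P2 via (18.21,16.795): [(27.7781, 4.6979) (55.8917, 47.1014) (11.772, 24.9347)]  |A|=623.8213
5. ⊥bis P4·P3 via (39.155,29.75): [(27.7781, 4.6979) (41.4318, 25.2916) (35.5208, 36.8666) (11.772, 24.9347)]  |A|=475.6756
6. ⊥bis P4·P5 via (33.77,16.79): [(25.709, 7.3139) (41.2706, 25.6073) (35.5208, 36.8666) (11.772, 24.9347)]  |A|=432.5812
7. ⊥bis P4·P6 via (16.55,17.855): [(14.7098, 21.2204) (25.709, 7.3139) (41.2706, 25.6073) (35.5208, 36.8666) (12.4833, 25.2921)]  |A|=430.7352
8. ⊥bis P4·P7 via (36.29,30.495): [(14.7098, 21.2204) (25.709, 7.3139) (40.5136, 24.7174) (32.6767, 35.4377) (12.4833, 25.2921)]  |A|=403.0721
9. ⊥bis P4·P8 via (22.61,22.39): [(25.8001, 7.421) (40.5136, 24.7174) (32.6767, 35.4377) (21.0719, 29.6072)]  |A|=289.158
10. canonical 4-gon: [(25.8001, 7.421) (40.5136, 24.7174) (32.6767, 35.4377) (21.0719, 29.6072)]
11. shoelace: 289.158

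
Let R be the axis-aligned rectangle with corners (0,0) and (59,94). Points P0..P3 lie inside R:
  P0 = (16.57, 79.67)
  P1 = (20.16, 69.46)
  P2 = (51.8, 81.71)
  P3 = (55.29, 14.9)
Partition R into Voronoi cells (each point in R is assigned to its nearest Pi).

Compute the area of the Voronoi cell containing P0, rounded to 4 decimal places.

1. box [0,59]×[0,94]: [(0, 0) (59, 0) (59, 94) (0, 94)]
2. ⊥bis P0·P1 via (18.365,74.565): [(0, 68.1076) (59, 88.8529) (59, 94) (0, 94)]  |A|=915.6656
3. ⊥bis P0·P2 via (34.185,80.69): [(0, 68.1076) (34.2169, 80.1388) (33.4143, 94) (0, 94)]  |A|=674.5608
4. ⊥bis P0·P3 via (35.93,47.285): [(0, 68.1076) (34.2169, 80.1388) (33.4143, 94) (0, 94)]  |A|=674.5608
5. canonical 4-gon: [(0, 68.1076) (34.2169, 80.1388) (33.4143, 94) (0, 94)]
6. shoelace: 674.5608

Area of P0's cell: 674.5608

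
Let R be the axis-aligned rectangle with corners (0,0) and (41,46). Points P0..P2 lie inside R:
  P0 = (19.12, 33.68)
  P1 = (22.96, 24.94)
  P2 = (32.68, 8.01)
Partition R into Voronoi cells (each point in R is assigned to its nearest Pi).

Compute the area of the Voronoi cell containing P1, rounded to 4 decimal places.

Area of P1's cell: 688.8151

1. box [0,41]×[0,46]: [(0, 0) (41, 0) (41, 46) (0, 46)]
2. ⊥bis P1·P0 via (21.04,29.31): [(0, 20.0659) (0, 0) (41, 0) (41, 38.0796)]  |A|=1191.9826
3. ⊥bis P1·P2 via (27.82,16.475): [(0, 20.0659) (0, 0.5027) (41, 24.042) (41, 38.0796)]  |A|=688.8151
4. canonical 4-gon: [(0, 20.0659) (0, 0.5027) (41, 24.042) (41, 38.0796)]
5. shoelace: 688.8151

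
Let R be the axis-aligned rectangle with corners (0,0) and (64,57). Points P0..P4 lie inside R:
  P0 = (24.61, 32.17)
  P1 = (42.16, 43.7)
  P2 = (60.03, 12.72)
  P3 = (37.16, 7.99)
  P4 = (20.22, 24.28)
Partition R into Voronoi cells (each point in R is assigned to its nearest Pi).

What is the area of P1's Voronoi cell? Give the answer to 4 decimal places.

Area of P1's cell: 944.6091

1. box [0,64]×[0,57]: [(0, 0) (64, 0) (64, 57) (0, 57)]
2. ⊥bis P1·P0 via (33.385,37.935): [(58.3075, 0) (64, 0) (64, 57) (20.8597, 57)]  |A|=1391.7344
3. ⊥bis P1·P2 via (51.095,28.21): [(42.8853, 23.4744) (64, 35.6539) (64, 57) (20.8597, 57)]  |A|=948.5098
4. ⊥bis P1·P3 via (39.66,25.845): [(41.4969, 25.5878) (45.5623, 25.0186) (64, 35.6539) (64, 57) (20.8597, 57)]  |A|=944.6091
5. ⊥bis P1·P4 via (31.19,33.99): [(41.4969, 25.5878) (45.5623, 25.0186) (64, 35.6539) (64, 57) (20.8597, 57)]  |A|=944.6091
6. canonical 5-gon: [(41.4969, 25.5878) (45.5623, 25.0186) (64, 35.6539) (64, 57) (20.8597, 57)]
7. shoelace: 944.6091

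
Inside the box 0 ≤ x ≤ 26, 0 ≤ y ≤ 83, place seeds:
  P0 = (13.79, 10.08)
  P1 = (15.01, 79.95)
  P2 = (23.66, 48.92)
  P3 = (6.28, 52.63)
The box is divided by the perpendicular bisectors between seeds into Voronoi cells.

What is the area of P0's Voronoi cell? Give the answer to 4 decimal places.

1. box [0,26]×[0,83]: [(0, 0) (26, 0) (26, 83) (0, 83)]
2. ⊥bis P0·P1 via (14.4,45.015): [(0, 45.2664) (0, 0) (26, 0) (26, 44.8125)]  |A|=1171.0256
3. ⊥bis P0·P2 via (18.725,29.5): [(0, 34.2584) (0, 0) (26, 0) (26, 27.6513)]  |A|=804.8257
4. ⊥bis P0·P3 via (10.035,31.355): [(10.8554, 31.4998) (0, 29.5838) (0, 0) (26, 0) (26, 27.6513)]  |A|=779.4535
5. canonical 5-gon: [(10.8554, 31.4998) (0, 29.5838) (0, 0) (26, 0) (26, 27.6513)]
6. shoelace: 779.4535

Area of P0's cell: 779.4535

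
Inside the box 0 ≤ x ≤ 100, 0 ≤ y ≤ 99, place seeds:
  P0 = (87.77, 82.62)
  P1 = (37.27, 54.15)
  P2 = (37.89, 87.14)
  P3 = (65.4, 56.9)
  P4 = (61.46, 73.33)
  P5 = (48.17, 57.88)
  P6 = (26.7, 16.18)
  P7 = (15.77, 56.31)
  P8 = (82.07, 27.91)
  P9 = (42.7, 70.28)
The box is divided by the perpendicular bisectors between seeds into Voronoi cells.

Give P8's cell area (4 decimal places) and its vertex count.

1. box [0,100]×[0,99]: [(0, 0) (100, 0) (100, 99) (0, 99)]
2. ⊥bis P8·P0 via (84.92,55.265): [(0, 64.1125) (0, 0) (100, 0) (100, 53.6939)]  |A|=5890.3165
3. ⊥bis P8·P1 via (59.67,41.03): [(68.9803, 56.9257) (35.6381, 0) (100, 0) (100, 53.6939)]  |A|=2664.7046
4. ⊥bis P8·P2 via (59.98,57.525): [(68.9803, 56.9257) (35.6381, 0) (100, 0) (100, 53.6939)]  |A|=2664.7046
5. ⊥bis P8·P3 via (73.735,42.405): [(94.3844, 54.2789) (53.7415, 30.9082) (35.6381, 0) (100, 0) (100, 53.6939)]  |A|=2314.0635
6. ⊥bis P8·P4 via (71.765,50.62): [(94.3844, 54.2789) (53.7415, 30.9082) (35.6381, 0) (100, 0) (100, 53.6939)]  |A|=2314.0635
7. ⊥bis P8·P5 via (65.12,42.895): [(94.3844, 54.2789) (55.3308, 31.8221) (52.2077, 28.2895) (35.6381, 0) (100, 0) (100, 53.6939)]  |A|=2312.6835
8. ⊥bis P8·P6 via (54.385,22.045): [(94.3844, 54.2789) (55.3308, 31.8221) (52.897, 29.0691) (59.0552, 0) (100, 0) (100, 53.6939)]  |A|=1969.0369
9. ⊥bis P8·P7 via (48.92,42.11): [(94.3844, 54.2789) (55.3308, 31.8221) (52.897, 29.0691) (59.0552, 0) (100, 0) (100, 53.6939)]  |A|=1969.0369
10. ⊥bis P8·P9 via (62.385,49.095): [(94.3844, 54.2789) (55.3308, 31.8221) (52.897, 29.0691) (59.0552, 0) (100, 0) (100, 53.6939)]  |A|=1969.0369
11. canonical 6-gon: [(94.3844, 54.2789) (55.3308, 31.8221) (52.897, 29.0691) (59.0552, 0) (100, 0) (100, 53.6939)]
12. shoelace: 1969.0369

Area of P8's cell: 1969.0369 (6 vertices)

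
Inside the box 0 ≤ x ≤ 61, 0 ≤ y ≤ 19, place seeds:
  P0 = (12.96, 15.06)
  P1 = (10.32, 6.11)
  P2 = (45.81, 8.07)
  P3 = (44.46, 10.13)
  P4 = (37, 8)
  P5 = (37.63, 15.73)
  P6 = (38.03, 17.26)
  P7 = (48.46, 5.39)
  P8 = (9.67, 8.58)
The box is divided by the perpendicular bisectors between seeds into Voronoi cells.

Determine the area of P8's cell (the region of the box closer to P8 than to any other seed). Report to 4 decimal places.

1. box [0,61]×[0,19]: [(0, 0) (61, 0) (61, 19) (0, 19)]
2. ⊥bis P8·P0 via (11.315,11.82): [(0, 17.5648) (0, 0) (34.5957, 0)]  |A|=303.8337
3. ⊥bis P8·P1 via (9.995,7.345): [(16.6695, 9.1014) (0, 17.5648) (0, 4.7147)]  |A|=107.102
4. ⊥bis P8·P2 via (27.74,8.325): [(16.6695, 9.1014) (0, 17.5648) (0, 4.7147)]  |A|=107.102
5. ⊥bis P8·P3 via (27.065,9.355): [(16.6695, 9.1014) (0, 17.5648) (0, 4.7147)]  |A|=107.102
6. ⊥bis P8·P4 via (23.335,8.29): [(16.6695, 9.1014) (0, 17.5648) (0, 4.7147)]  |A|=107.102
7. ⊥bis P8·P5 via (23.65,12.155): [(16.6695, 9.1014) (0, 17.5648) (0, 4.7147)]  |A|=107.102
8. ⊥bis P8·P6 via (23.85,12.92): [(16.6695, 9.1014) (0, 17.5648) (0, 4.7147)]  |A|=107.102
9. ⊥bis P8·P7 via (29.065,6.985): [(16.6695, 9.1014) (0, 17.5648) (0, 4.7147)]  |A|=107.102
10. canonical 3-gon: [(16.6695, 9.1014) (0, 17.5648) (0, 4.7147)]
11. shoelace: 107.102

Area of P8's cell: 107.1020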